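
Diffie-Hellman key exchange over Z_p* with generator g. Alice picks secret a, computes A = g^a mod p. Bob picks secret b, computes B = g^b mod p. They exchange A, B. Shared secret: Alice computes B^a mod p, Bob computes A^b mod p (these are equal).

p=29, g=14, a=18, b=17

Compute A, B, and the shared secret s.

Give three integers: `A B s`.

Answer: 9 11 4

Derivation:
A = 14^18 mod 29  (bits of 18 = 10010)
  bit 0 = 1: r = r^2 * 14 mod 29 = 1^2 * 14 = 1*14 = 14
  bit 1 = 0: r = r^2 mod 29 = 14^2 = 22
  bit 2 = 0: r = r^2 mod 29 = 22^2 = 20
  bit 3 = 1: r = r^2 * 14 mod 29 = 20^2 * 14 = 23*14 = 3
  bit 4 = 0: r = r^2 mod 29 = 3^2 = 9
  -> A = 9
B = 14^17 mod 29  (bits of 17 = 10001)
  bit 0 = 1: r = r^2 * 14 mod 29 = 1^2 * 14 = 1*14 = 14
  bit 1 = 0: r = r^2 mod 29 = 14^2 = 22
  bit 2 = 0: r = r^2 mod 29 = 22^2 = 20
  bit 3 = 0: r = r^2 mod 29 = 20^2 = 23
  bit 4 = 1: r = r^2 * 14 mod 29 = 23^2 * 14 = 7*14 = 11
  -> B = 11
s = B^a = 11^18 mod 29  (bits of 18 = 10010)
  bit 0 = 1: r = r^2 * 11 mod 29 = 1^2 * 11 = 1*11 = 11
  bit 1 = 0: r = r^2 mod 29 = 11^2 = 5
  bit 2 = 0: r = r^2 mod 29 = 5^2 = 25
  bit 3 = 1: r = r^2 * 11 mod 29 = 25^2 * 11 = 16*11 = 2
  bit 4 = 0: r = r^2 mod 29 = 2^2 = 4
  -> s = B^a = 4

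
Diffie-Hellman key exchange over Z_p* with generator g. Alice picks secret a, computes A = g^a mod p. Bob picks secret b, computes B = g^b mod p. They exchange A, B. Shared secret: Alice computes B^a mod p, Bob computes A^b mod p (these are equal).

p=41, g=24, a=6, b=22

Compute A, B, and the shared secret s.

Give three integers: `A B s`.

A = 24^6 mod 41  (bits of 6 = 110)
  bit 0 = 1: r = r^2 * 24 mod 41 = 1^2 * 24 = 1*24 = 24
  bit 1 = 1: r = r^2 * 24 mod 41 = 24^2 * 24 = 2*24 = 7
  bit 2 = 0: r = r^2 mod 41 = 7^2 = 8
  -> A = 8
B = 24^22 mod 41  (bits of 22 = 10110)
  bit 0 = 1: r = r^2 * 24 mod 41 = 1^2 * 24 = 1*24 = 24
  bit 1 = 0: r = r^2 mod 41 = 24^2 = 2
  bit 2 = 1: r = r^2 * 24 mod 41 = 2^2 * 24 = 4*24 = 14
  bit 3 = 1: r = r^2 * 24 mod 41 = 14^2 * 24 = 32*24 = 30
  bit 4 = 0: r = r^2 mod 41 = 30^2 = 39
  -> B = 39
s = B^a = 39^6 mod 41  (bits of 6 = 110)
  bit 0 = 1: r = r^2 * 39 mod 41 = 1^2 * 39 = 1*39 = 39
  bit 1 = 1: r = r^2 * 39 mod 41 = 39^2 * 39 = 4*39 = 33
  bit 2 = 0: r = r^2 mod 41 = 33^2 = 23
  -> s = B^a = 23

Answer: 8 39 23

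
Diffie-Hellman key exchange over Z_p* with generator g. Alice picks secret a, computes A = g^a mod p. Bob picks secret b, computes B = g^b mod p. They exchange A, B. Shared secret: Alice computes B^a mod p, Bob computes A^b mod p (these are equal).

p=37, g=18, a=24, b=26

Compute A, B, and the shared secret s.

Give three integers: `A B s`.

A = 18^24 mod 37  (bits of 24 = 11000)
  bit 0 = 1: r = r^2 * 18 mod 37 = 1^2 * 18 = 1*18 = 18
  bit 1 = 1: r = r^2 * 18 mod 37 = 18^2 * 18 = 28*18 = 23
  bit 2 = 0: r = r^2 mod 37 = 23^2 = 11
  bit 3 = 0: r = r^2 mod 37 = 11^2 = 10
  bit 4 = 0: r = r^2 mod 37 = 10^2 = 26
  -> A = 26
B = 18^26 mod 37  (bits of 26 = 11010)
  bit 0 = 1: r = r^2 * 18 mod 37 = 1^2 * 18 = 1*18 = 18
  bit 1 = 1: r = r^2 * 18 mod 37 = 18^2 * 18 = 28*18 = 23
  bit 2 = 0: r = r^2 mod 37 = 23^2 = 11
  bit 3 = 1: r = r^2 * 18 mod 37 = 11^2 * 18 = 10*18 = 32
  bit 4 = 0: r = r^2 mod 37 = 32^2 = 25
  -> B = 25
s = B^a = 25^24 mod 37  (bits of 24 = 11000)
  bit 0 = 1: r = r^2 * 25 mod 37 = 1^2 * 25 = 1*25 = 25
  bit 1 = 1: r = r^2 * 25 mod 37 = 25^2 * 25 = 33*25 = 11
  bit 2 = 0: r = r^2 mod 37 = 11^2 = 10
  bit 3 = 0: r = r^2 mod 37 = 10^2 = 26
  bit 4 = 0: r = r^2 mod 37 = 26^2 = 10
  -> s = B^a = 10

Answer: 26 25 10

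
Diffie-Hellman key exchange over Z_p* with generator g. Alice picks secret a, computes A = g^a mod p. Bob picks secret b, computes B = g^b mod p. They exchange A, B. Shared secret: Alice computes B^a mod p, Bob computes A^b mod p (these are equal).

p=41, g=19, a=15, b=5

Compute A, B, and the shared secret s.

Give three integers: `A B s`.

Answer: 3 27 38

Derivation:
A = 19^15 mod 41  (bits of 15 = 1111)
  bit 0 = 1: r = r^2 * 19 mod 41 = 1^2 * 19 = 1*19 = 19
  bit 1 = 1: r = r^2 * 19 mod 41 = 19^2 * 19 = 33*19 = 12
  bit 2 = 1: r = r^2 * 19 mod 41 = 12^2 * 19 = 21*19 = 30
  bit 3 = 1: r = r^2 * 19 mod 41 = 30^2 * 19 = 39*19 = 3
  -> A = 3
B = 19^5 mod 41  (bits of 5 = 101)
  bit 0 = 1: r = r^2 * 19 mod 41 = 1^2 * 19 = 1*19 = 19
  bit 1 = 0: r = r^2 mod 41 = 19^2 = 33
  bit 2 = 1: r = r^2 * 19 mod 41 = 33^2 * 19 = 23*19 = 27
  -> B = 27
s = B^a = 27^15 mod 41  (bits of 15 = 1111)
  bit 0 = 1: r = r^2 * 27 mod 41 = 1^2 * 27 = 1*27 = 27
  bit 1 = 1: r = r^2 * 27 mod 41 = 27^2 * 27 = 32*27 = 3
  bit 2 = 1: r = r^2 * 27 mod 41 = 3^2 * 27 = 9*27 = 38
  bit 3 = 1: r = r^2 * 27 mod 41 = 38^2 * 27 = 9*27 = 38
  -> s = B^a = 38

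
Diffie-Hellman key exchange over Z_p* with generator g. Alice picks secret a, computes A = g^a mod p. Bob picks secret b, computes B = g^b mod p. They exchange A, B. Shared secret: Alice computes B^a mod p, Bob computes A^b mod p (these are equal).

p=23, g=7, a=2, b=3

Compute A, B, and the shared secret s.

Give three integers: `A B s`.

Answer: 3 21 4

Derivation:
A = 7^2 mod 23  (bits of 2 = 10)
  bit 0 = 1: r = r^2 * 7 mod 23 = 1^2 * 7 = 1*7 = 7
  bit 1 = 0: r = r^2 mod 23 = 7^2 = 3
  -> A = 3
B = 7^3 mod 23  (bits of 3 = 11)
  bit 0 = 1: r = r^2 * 7 mod 23 = 1^2 * 7 = 1*7 = 7
  bit 1 = 1: r = r^2 * 7 mod 23 = 7^2 * 7 = 3*7 = 21
  -> B = 21
s = B^a = 21^2 mod 23  (bits of 2 = 10)
  bit 0 = 1: r = r^2 * 21 mod 23 = 1^2 * 21 = 1*21 = 21
  bit 1 = 0: r = r^2 mod 23 = 21^2 = 4
  -> s = B^a = 4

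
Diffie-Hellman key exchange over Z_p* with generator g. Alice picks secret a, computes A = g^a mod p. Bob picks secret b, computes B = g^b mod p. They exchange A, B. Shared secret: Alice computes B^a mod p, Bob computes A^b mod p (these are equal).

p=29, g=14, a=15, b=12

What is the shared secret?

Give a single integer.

A = 14^15 mod 29  (bits of 15 = 1111)
  bit 0 = 1: r = r^2 * 14 mod 29 = 1^2 * 14 = 1*14 = 14
  bit 1 = 1: r = r^2 * 14 mod 29 = 14^2 * 14 = 22*14 = 18
  bit 2 = 1: r = r^2 * 14 mod 29 = 18^2 * 14 = 5*14 = 12
  bit 3 = 1: r = r^2 * 14 mod 29 = 12^2 * 14 = 28*14 = 15
  -> A = 15
B = 14^12 mod 29  (bits of 12 = 1100)
  bit 0 = 1: r = r^2 * 14 mod 29 = 1^2 * 14 = 1*14 = 14
  bit 1 = 1: r = r^2 * 14 mod 29 = 14^2 * 14 = 22*14 = 18
  bit 2 = 0: r = r^2 mod 29 = 18^2 = 5
  bit 3 = 0: r = r^2 mod 29 = 5^2 = 25
  -> B = 25
s = B^a = 25^15 mod 29  (bits of 15 = 1111)
  bit 0 = 1: r = r^2 * 25 mod 29 = 1^2 * 25 = 1*25 = 25
  bit 1 = 1: r = r^2 * 25 mod 29 = 25^2 * 25 = 16*25 = 23
  bit 2 = 1: r = r^2 * 25 mod 29 = 23^2 * 25 = 7*25 = 1
  bit 3 = 1: r = r^2 * 25 mod 29 = 1^2 * 25 = 1*25 = 25
  -> s = B^a = 25

Answer: 25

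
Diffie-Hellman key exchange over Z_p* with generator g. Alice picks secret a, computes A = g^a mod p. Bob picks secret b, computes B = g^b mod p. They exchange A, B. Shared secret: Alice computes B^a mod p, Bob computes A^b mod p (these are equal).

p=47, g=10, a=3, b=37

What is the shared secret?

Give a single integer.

Answer: 30

Derivation:
A = 10^3 mod 47  (bits of 3 = 11)
  bit 0 = 1: r = r^2 * 10 mod 47 = 1^2 * 10 = 1*10 = 10
  bit 1 = 1: r = r^2 * 10 mod 47 = 10^2 * 10 = 6*10 = 13
  -> A = 13
B = 10^37 mod 47  (bits of 37 = 100101)
  bit 0 = 1: r = r^2 * 10 mod 47 = 1^2 * 10 = 1*10 = 10
  bit 1 = 0: r = r^2 mod 47 = 10^2 = 6
  bit 2 = 0: r = r^2 mod 47 = 6^2 = 36
  bit 3 = 1: r = r^2 * 10 mod 47 = 36^2 * 10 = 27*10 = 35
  bit 4 = 0: r = r^2 mod 47 = 35^2 = 3
  bit 5 = 1: r = r^2 * 10 mod 47 = 3^2 * 10 = 9*10 = 43
  -> B = 43
s = B^a = 43^3 mod 47  (bits of 3 = 11)
  bit 0 = 1: r = r^2 * 43 mod 47 = 1^2 * 43 = 1*43 = 43
  bit 1 = 1: r = r^2 * 43 mod 47 = 43^2 * 43 = 16*43 = 30
  -> s = B^a = 30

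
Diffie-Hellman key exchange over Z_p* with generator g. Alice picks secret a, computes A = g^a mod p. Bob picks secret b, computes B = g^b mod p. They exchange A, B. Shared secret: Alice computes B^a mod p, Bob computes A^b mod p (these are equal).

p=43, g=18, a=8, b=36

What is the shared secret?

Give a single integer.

Answer: 21

Derivation:
A = 18^8 mod 43  (bits of 8 = 1000)
  bit 0 = 1: r = r^2 * 18 mod 43 = 1^2 * 18 = 1*18 = 18
  bit 1 = 0: r = r^2 mod 43 = 18^2 = 23
  bit 2 = 0: r = r^2 mod 43 = 23^2 = 13
  bit 3 = 0: r = r^2 mod 43 = 13^2 = 40
  -> A = 40
B = 18^36 mod 43  (bits of 36 = 100100)
  bit 0 = 1: r = r^2 * 18 mod 43 = 1^2 * 18 = 1*18 = 18
  bit 1 = 0: r = r^2 mod 43 = 18^2 = 23
  bit 2 = 0: r = r^2 mod 43 = 23^2 = 13
  bit 3 = 1: r = r^2 * 18 mod 43 = 13^2 * 18 = 40*18 = 32
  bit 4 = 0: r = r^2 mod 43 = 32^2 = 35
  bit 5 = 0: r = r^2 mod 43 = 35^2 = 21
  -> B = 21
s = B^a = 21^8 mod 43  (bits of 8 = 1000)
  bit 0 = 1: r = r^2 * 21 mod 43 = 1^2 * 21 = 1*21 = 21
  bit 1 = 0: r = r^2 mod 43 = 21^2 = 11
  bit 2 = 0: r = r^2 mod 43 = 11^2 = 35
  bit 3 = 0: r = r^2 mod 43 = 35^2 = 21
  -> s = B^a = 21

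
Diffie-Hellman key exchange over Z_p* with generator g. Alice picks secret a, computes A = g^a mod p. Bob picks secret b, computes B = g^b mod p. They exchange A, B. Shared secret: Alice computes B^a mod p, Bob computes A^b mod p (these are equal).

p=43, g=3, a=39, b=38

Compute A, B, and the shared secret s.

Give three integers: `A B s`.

A = 3^39 mod 43  (bits of 39 = 100111)
  bit 0 = 1: r = r^2 * 3 mod 43 = 1^2 * 3 = 1*3 = 3
  bit 1 = 0: r = r^2 mod 43 = 3^2 = 9
  bit 2 = 0: r = r^2 mod 43 = 9^2 = 38
  bit 3 = 1: r = r^2 * 3 mod 43 = 38^2 * 3 = 25*3 = 32
  bit 4 = 1: r = r^2 * 3 mod 43 = 32^2 * 3 = 35*3 = 19
  bit 5 = 1: r = r^2 * 3 mod 43 = 19^2 * 3 = 17*3 = 8
  -> A = 8
B = 3^38 mod 43  (bits of 38 = 100110)
  bit 0 = 1: r = r^2 * 3 mod 43 = 1^2 * 3 = 1*3 = 3
  bit 1 = 0: r = r^2 mod 43 = 3^2 = 9
  bit 2 = 0: r = r^2 mod 43 = 9^2 = 38
  bit 3 = 1: r = r^2 * 3 mod 43 = 38^2 * 3 = 25*3 = 32
  bit 4 = 1: r = r^2 * 3 mod 43 = 32^2 * 3 = 35*3 = 19
  bit 5 = 0: r = r^2 mod 43 = 19^2 = 17
  -> B = 17
s = B^a = 17^39 mod 43  (bits of 39 = 100111)
  bit 0 = 1: r = r^2 * 17 mod 43 = 1^2 * 17 = 1*17 = 17
  bit 1 = 0: r = r^2 mod 43 = 17^2 = 31
  bit 2 = 0: r = r^2 mod 43 = 31^2 = 15
  bit 3 = 1: r = r^2 * 17 mod 43 = 15^2 * 17 = 10*17 = 41
  bit 4 = 1: r = r^2 * 17 mod 43 = 41^2 * 17 = 4*17 = 25
  bit 5 = 1: r = r^2 * 17 mod 43 = 25^2 * 17 = 23*17 = 4
  -> s = B^a = 4

Answer: 8 17 4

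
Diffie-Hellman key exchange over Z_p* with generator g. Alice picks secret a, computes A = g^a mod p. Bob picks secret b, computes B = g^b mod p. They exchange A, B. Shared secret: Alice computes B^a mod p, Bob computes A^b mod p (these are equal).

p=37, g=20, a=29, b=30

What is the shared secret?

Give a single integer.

Answer: 27

Derivation:
A = 20^29 mod 37  (bits of 29 = 11101)
  bit 0 = 1: r = r^2 * 20 mod 37 = 1^2 * 20 = 1*20 = 20
  bit 1 = 1: r = r^2 * 20 mod 37 = 20^2 * 20 = 30*20 = 8
  bit 2 = 1: r = r^2 * 20 mod 37 = 8^2 * 20 = 27*20 = 22
  bit 3 = 0: r = r^2 mod 37 = 22^2 = 3
  bit 4 = 1: r = r^2 * 20 mod 37 = 3^2 * 20 = 9*20 = 32
  -> A = 32
B = 20^30 mod 37  (bits of 30 = 11110)
  bit 0 = 1: r = r^2 * 20 mod 37 = 1^2 * 20 = 1*20 = 20
  bit 1 = 1: r = r^2 * 20 mod 37 = 20^2 * 20 = 30*20 = 8
  bit 2 = 1: r = r^2 * 20 mod 37 = 8^2 * 20 = 27*20 = 22
  bit 3 = 1: r = r^2 * 20 mod 37 = 22^2 * 20 = 3*20 = 23
  bit 4 = 0: r = r^2 mod 37 = 23^2 = 11
  -> B = 11
s = B^a = 11^29 mod 37  (bits of 29 = 11101)
  bit 0 = 1: r = r^2 * 11 mod 37 = 1^2 * 11 = 1*11 = 11
  bit 1 = 1: r = r^2 * 11 mod 37 = 11^2 * 11 = 10*11 = 36
  bit 2 = 1: r = r^2 * 11 mod 37 = 36^2 * 11 = 1*11 = 11
  bit 3 = 0: r = r^2 mod 37 = 11^2 = 10
  bit 4 = 1: r = r^2 * 11 mod 37 = 10^2 * 11 = 26*11 = 27
  -> s = B^a = 27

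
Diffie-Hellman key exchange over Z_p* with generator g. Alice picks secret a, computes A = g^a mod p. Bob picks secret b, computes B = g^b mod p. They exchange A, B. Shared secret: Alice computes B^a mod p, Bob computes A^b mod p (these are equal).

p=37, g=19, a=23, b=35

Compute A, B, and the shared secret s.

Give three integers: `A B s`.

A = 19^23 mod 37  (bits of 23 = 10111)
  bit 0 = 1: r = r^2 * 19 mod 37 = 1^2 * 19 = 1*19 = 19
  bit 1 = 0: r = r^2 mod 37 = 19^2 = 28
  bit 2 = 1: r = r^2 * 19 mod 37 = 28^2 * 19 = 7*19 = 22
  bit 3 = 1: r = r^2 * 19 mod 37 = 22^2 * 19 = 3*19 = 20
  bit 4 = 1: r = r^2 * 19 mod 37 = 20^2 * 19 = 30*19 = 15
  -> A = 15
B = 19^35 mod 37  (bits of 35 = 100011)
  bit 0 = 1: r = r^2 * 19 mod 37 = 1^2 * 19 = 1*19 = 19
  bit 1 = 0: r = r^2 mod 37 = 19^2 = 28
  bit 2 = 0: r = r^2 mod 37 = 28^2 = 7
  bit 3 = 0: r = r^2 mod 37 = 7^2 = 12
  bit 4 = 1: r = r^2 * 19 mod 37 = 12^2 * 19 = 33*19 = 35
  bit 5 = 1: r = r^2 * 19 mod 37 = 35^2 * 19 = 4*19 = 2
  -> B = 2
s = B^a = 2^23 mod 37  (bits of 23 = 10111)
  bit 0 = 1: r = r^2 * 2 mod 37 = 1^2 * 2 = 1*2 = 2
  bit 1 = 0: r = r^2 mod 37 = 2^2 = 4
  bit 2 = 1: r = r^2 * 2 mod 37 = 4^2 * 2 = 16*2 = 32
  bit 3 = 1: r = r^2 * 2 mod 37 = 32^2 * 2 = 25*2 = 13
  bit 4 = 1: r = r^2 * 2 mod 37 = 13^2 * 2 = 21*2 = 5
  -> s = B^a = 5

Answer: 15 2 5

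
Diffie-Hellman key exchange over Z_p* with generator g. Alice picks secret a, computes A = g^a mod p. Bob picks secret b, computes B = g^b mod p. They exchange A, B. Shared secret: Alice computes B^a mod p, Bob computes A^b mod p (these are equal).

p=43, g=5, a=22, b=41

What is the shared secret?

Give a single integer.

Answer: 17

Derivation:
A = 5^22 mod 43  (bits of 22 = 10110)
  bit 0 = 1: r = r^2 * 5 mod 43 = 1^2 * 5 = 1*5 = 5
  bit 1 = 0: r = r^2 mod 43 = 5^2 = 25
  bit 2 = 1: r = r^2 * 5 mod 43 = 25^2 * 5 = 23*5 = 29
  bit 3 = 1: r = r^2 * 5 mod 43 = 29^2 * 5 = 24*5 = 34
  bit 4 = 0: r = r^2 mod 43 = 34^2 = 38
  -> A = 38
B = 5^41 mod 43  (bits of 41 = 101001)
  bit 0 = 1: r = r^2 * 5 mod 43 = 1^2 * 5 = 1*5 = 5
  bit 1 = 0: r = r^2 mod 43 = 5^2 = 25
  bit 2 = 1: r = r^2 * 5 mod 43 = 25^2 * 5 = 23*5 = 29
  bit 3 = 0: r = r^2 mod 43 = 29^2 = 24
  bit 4 = 0: r = r^2 mod 43 = 24^2 = 17
  bit 5 = 1: r = r^2 * 5 mod 43 = 17^2 * 5 = 31*5 = 26
  -> B = 26
s = B^a = 26^22 mod 43  (bits of 22 = 10110)
  bit 0 = 1: r = r^2 * 26 mod 43 = 1^2 * 26 = 1*26 = 26
  bit 1 = 0: r = r^2 mod 43 = 26^2 = 31
  bit 2 = 1: r = r^2 * 26 mod 43 = 31^2 * 26 = 15*26 = 3
  bit 3 = 1: r = r^2 * 26 mod 43 = 3^2 * 26 = 9*26 = 19
  bit 4 = 0: r = r^2 mod 43 = 19^2 = 17
  -> s = B^a = 17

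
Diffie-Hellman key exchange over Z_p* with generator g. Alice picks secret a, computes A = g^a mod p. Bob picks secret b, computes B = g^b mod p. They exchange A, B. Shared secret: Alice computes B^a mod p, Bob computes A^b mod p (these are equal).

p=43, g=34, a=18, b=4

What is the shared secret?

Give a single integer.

Answer: 35

Derivation:
A = 34^18 mod 43  (bits of 18 = 10010)
  bit 0 = 1: r = r^2 * 34 mod 43 = 1^2 * 34 = 1*34 = 34
  bit 1 = 0: r = r^2 mod 43 = 34^2 = 38
  bit 2 = 0: r = r^2 mod 43 = 38^2 = 25
  bit 3 = 1: r = r^2 * 34 mod 43 = 25^2 * 34 = 23*34 = 8
  bit 4 = 0: r = r^2 mod 43 = 8^2 = 21
  -> A = 21
B = 34^4 mod 43  (bits of 4 = 100)
  bit 0 = 1: r = r^2 * 34 mod 43 = 1^2 * 34 = 1*34 = 34
  bit 1 = 0: r = r^2 mod 43 = 34^2 = 38
  bit 2 = 0: r = r^2 mod 43 = 38^2 = 25
  -> B = 25
s = B^a = 25^18 mod 43  (bits of 18 = 10010)
  bit 0 = 1: r = r^2 * 25 mod 43 = 1^2 * 25 = 1*25 = 25
  bit 1 = 0: r = r^2 mod 43 = 25^2 = 23
  bit 2 = 0: r = r^2 mod 43 = 23^2 = 13
  bit 3 = 1: r = r^2 * 25 mod 43 = 13^2 * 25 = 40*25 = 11
  bit 4 = 0: r = r^2 mod 43 = 11^2 = 35
  -> s = B^a = 35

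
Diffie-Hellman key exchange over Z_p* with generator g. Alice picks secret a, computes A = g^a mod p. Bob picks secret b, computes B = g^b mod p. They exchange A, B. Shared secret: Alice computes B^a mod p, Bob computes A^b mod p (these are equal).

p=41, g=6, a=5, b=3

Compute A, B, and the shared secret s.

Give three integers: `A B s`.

Answer: 27 11 3

Derivation:
A = 6^5 mod 41  (bits of 5 = 101)
  bit 0 = 1: r = r^2 * 6 mod 41 = 1^2 * 6 = 1*6 = 6
  bit 1 = 0: r = r^2 mod 41 = 6^2 = 36
  bit 2 = 1: r = r^2 * 6 mod 41 = 36^2 * 6 = 25*6 = 27
  -> A = 27
B = 6^3 mod 41  (bits of 3 = 11)
  bit 0 = 1: r = r^2 * 6 mod 41 = 1^2 * 6 = 1*6 = 6
  bit 1 = 1: r = r^2 * 6 mod 41 = 6^2 * 6 = 36*6 = 11
  -> B = 11
s = B^a = 11^5 mod 41  (bits of 5 = 101)
  bit 0 = 1: r = r^2 * 11 mod 41 = 1^2 * 11 = 1*11 = 11
  bit 1 = 0: r = r^2 mod 41 = 11^2 = 39
  bit 2 = 1: r = r^2 * 11 mod 41 = 39^2 * 11 = 4*11 = 3
  -> s = B^a = 3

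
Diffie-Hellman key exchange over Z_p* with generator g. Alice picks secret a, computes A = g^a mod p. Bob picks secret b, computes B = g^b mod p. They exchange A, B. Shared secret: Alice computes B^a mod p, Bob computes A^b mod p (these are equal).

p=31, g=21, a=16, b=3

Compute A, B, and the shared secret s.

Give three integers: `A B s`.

Answer: 10 23 8

Derivation:
A = 21^16 mod 31  (bits of 16 = 10000)
  bit 0 = 1: r = r^2 * 21 mod 31 = 1^2 * 21 = 1*21 = 21
  bit 1 = 0: r = r^2 mod 31 = 21^2 = 7
  bit 2 = 0: r = r^2 mod 31 = 7^2 = 18
  bit 3 = 0: r = r^2 mod 31 = 18^2 = 14
  bit 4 = 0: r = r^2 mod 31 = 14^2 = 10
  -> A = 10
B = 21^3 mod 31  (bits of 3 = 11)
  bit 0 = 1: r = r^2 * 21 mod 31 = 1^2 * 21 = 1*21 = 21
  bit 1 = 1: r = r^2 * 21 mod 31 = 21^2 * 21 = 7*21 = 23
  -> B = 23
s = B^a = 23^16 mod 31  (bits of 16 = 10000)
  bit 0 = 1: r = r^2 * 23 mod 31 = 1^2 * 23 = 1*23 = 23
  bit 1 = 0: r = r^2 mod 31 = 23^2 = 2
  bit 2 = 0: r = r^2 mod 31 = 2^2 = 4
  bit 3 = 0: r = r^2 mod 31 = 4^2 = 16
  bit 4 = 0: r = r^2 mod 31 = 16^2 = 8
  -> s = B^a = 8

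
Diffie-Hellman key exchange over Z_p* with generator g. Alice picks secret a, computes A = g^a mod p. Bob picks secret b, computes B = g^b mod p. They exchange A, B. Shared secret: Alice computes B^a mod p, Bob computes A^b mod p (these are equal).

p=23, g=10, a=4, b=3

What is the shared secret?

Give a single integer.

Answer: 13

Derivation:
A = 10^4 mod 23  (bits of 4 = 100)
  bit 0 = 1: r = r^2 * 10 mod 23 = 1^2 * 10 = 1*10 = 10
  bit 1 = 0: r = r^2 mod 23 = 10^2 = 8
  bit 2 = 0: r = r^2 mod 23 = 8^2 = 18
  -> A = 18
B = 10^3 mod 23  (bits of 3 = 11)
  bit 0 = 1: r = r^2 * 10 mod 23 = 1^2 * 10 = 1*10 = 10
  bit 1 = 1: r = r^2 * 10 mod 23 = 10^2 * 10 = 8*10 = 11
  -> B = 11
s = B^a = 11^4 mod 23  (bits of 4 = 100)
  bit 0 = 1: r = r^2 * 11 mod 23 = 1^2 * 11 = 1*11 = 11
  bit 1 = 0: r = r^2 mod 23 = 11^2 = 6
  bit 2 = 0: r = r^2 mod 23 = 6^2 = 13
  -> s = B^a = 13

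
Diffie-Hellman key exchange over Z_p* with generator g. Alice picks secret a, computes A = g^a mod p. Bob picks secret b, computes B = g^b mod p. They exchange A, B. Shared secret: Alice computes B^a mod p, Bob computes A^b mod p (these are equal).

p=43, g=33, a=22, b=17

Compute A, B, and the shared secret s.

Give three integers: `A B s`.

Answer: 10 34 9

Derivation:
A = 33^22 mod 43  (bits of 22 = 10110)
  bit 0 = 1: r = r^2 * 33 mod 43 = 1^2 * 33 = 1*33 = 33
  bit 1 = 0: r = r^2 mod 43 = 33^2 = 14
  bit 2 = 1: r = r^2 * 33 mod 43 = 14^2 * 33 = 24*33 = 18
  bit 3 = 1: r = r^2 * 33 mod 43 = 18^2 * 33 = 23*33 = 28
  bit 4 = 0: r = r^2 mod 43 = 28^2 = 10
  -> A = 10
B = 33^17 mod 43  (bits of 17 = 10001)
  bit 0 = 1: r = r^2 * 33 mod 43 = 1^2 * 33 = 1*33 = 33
  bit 1 = 0: r = r^2 mod 43 = 33^2 = 14
  bit 2 = 0: r = r^2 mod 43 = 14^2 = 24
  bit 3 = 0: r = r^2 mod 43 = 24^2 = 17
  bit 4 = 1: r = r^2 * 33 mod 43 = 17^2 * 33 = 31*33 = 34
  -> B = 34
s = B^a = 34^22 mod 43  (bits of 22 = 10110)
  bit 0 = 1: r = r^2 * 34 mod 43 = 1^2 * 34 = 1*34 = 34
  bit 1 = 0: r = r^2 mod 43 = 34^2 = 38
  bit 2 = 1: r = r^2 * 34 mod 43 = 38^2 * 34 = 25*34 = 33
  bit 3 = 1: r = r^2 * 34 mod 43 = 33^2 * 34 = 14*34 = 3
  bit 4 = 0: r = r^2 mod 43 = 3^2 = 9
  -> s = B^a = 9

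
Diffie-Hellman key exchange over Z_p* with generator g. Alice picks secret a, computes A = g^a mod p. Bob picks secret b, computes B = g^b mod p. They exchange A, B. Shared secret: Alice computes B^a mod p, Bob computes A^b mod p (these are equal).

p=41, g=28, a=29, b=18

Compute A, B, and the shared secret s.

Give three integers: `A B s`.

A = 28^29 mod 41  (bits of 29 = 11101)
  bit 0 = 1: r = r^2 * 28 mod 41 = 1^2 * 28 = 1*28 = 28
  bit 1 = 1: r = r^2 * 28 mod 41 = 28^2 * 28 = 5*28 = 17
  bit 2 = 1: r = r^2 * 28 mod 41 = 17^2 * 28 = 2*28 = 15
  bit 3 = 0: r = r^2 mod 41 = 15^2 = 20
  bit 4 = 1: r = r^2 * 28 mod 41 = 20^2 * 28 = 31*28 = 7
  -> A = 7
B = 28^18 mod 41  (bits of 18 = 10010)
  bit 0 = 1: r = r^2 * 28 mod 41 = 1^2 * 28 = 1*28 = 28
  bit 1 = 0: r = r^2 mod 41 = 28^2 = 5
  bit 2 = 0: r = r^2 mod 41 = 5^2 = 25
  bit 3 = 1: r = r^2 * 28 mod 41 = 25^2 * 28 = 10*28 = 34
  bit 4 = 0: r = r^2 mod 41 = 34^2 = 8
  -> B = 8
s = B^a = 8^29 mod 41  (bits of 29 = 11101)
  bit 0 = 1: r = r^2 * 8 mod 41 = 1^2 * 8 = 1*8 = 8
  bit 1 = 1: r = r^2 * 8 mod 41 = 8^2 * 8 = 23*8 = 20
  bit 2 = 1: r = r^2 * 8 mod 41 = 20^2 * 8 = 31*8 = 2
  bit 3 = 0: r = r^2 mod 41 = 2^2 = 4
  bit 4 = 1: r = r^2 * 8 mod 41 = 4^2 * 8 = 16*8 = 5
  -> s = B^a = 5

Answer: 7 8 5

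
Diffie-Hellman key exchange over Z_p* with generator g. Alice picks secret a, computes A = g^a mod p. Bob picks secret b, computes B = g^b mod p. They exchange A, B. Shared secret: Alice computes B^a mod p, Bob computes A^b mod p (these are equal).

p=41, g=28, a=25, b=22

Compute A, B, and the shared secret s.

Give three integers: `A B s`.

Answer: 38 36 32

Derivation:
A = 28^25 mod 41  (bits of 25 = 11001)
  bit 0 = 1: r = r^2 * 28 mod 41 = 1^2 * 28 = 1*28 = 28
  bit 1 = 1: r = r^2 * 28 mod 41 = 28^2 * 28 = 5*28 = 17
  bit 2 = 0: r = r^2 mod 41 = 17^2 = 2
  bit 3 = 0: r = r^2 mod 41 = 2^2 = 4
  bit 4 = 1: r = r^2 * 28 mod 41 = 4^2 * 28 = 16*28 = 38
  -> A = 38
B = 28^22 mod 41  (bits of 22 = 10110)
  bit 0 = 1: r = r^2 * 28 mod 41 = 1^2 * 28 = 1*28 = 28
  bit 1 = 0: r = r^2 mod 41 = 28^2 = 5
  bit 2 = 1: r = r^2 * 28 mod 41 = 5^2 * 28 = 25*28 = 3
  bit 3 = 1: r = r^2 * 28 mod 41 = 3^2 * 28 = 9*28 = 6
  bit 4 = 0: r = r^2 mod 41 = 6^2 = 36
  -> B = 36
s = B^a = 36^25 mod 41  (bits of 25 = 11001)
  bit 0 = 1: r = r^2 * 36 mod 41 = 1^2 * 36 = 1*36 = 36
  bit 1 = 1: r = r^2 * 36 mod 41 = 36^2 * 36 = 25*36 = 39
  bit 2 = 0: r = r^2 mod 41 = 39^2 = 4
  bit 3 = 0: r = r^2 mod 41 = 4^2 = 16
  bit 4 = 1: r = r^2 * 36 mod 41 = 16^2 * 36 = 10*36 = 32
  -> s = B^a = 32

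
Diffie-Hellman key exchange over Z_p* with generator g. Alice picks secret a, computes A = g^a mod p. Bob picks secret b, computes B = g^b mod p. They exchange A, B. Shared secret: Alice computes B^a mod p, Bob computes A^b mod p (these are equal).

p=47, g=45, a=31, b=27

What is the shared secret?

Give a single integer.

A = 45^31 mod 47  (bits of 31 = 11111)
  bit 0 = 1: r = r^2 * 45 mod 47 = 1^2 * 45 = 1*45 = 45
  bit 1 = 1: r = r^2 * 45 mod 47 = 45^2 * 45 = 4*45 = 39
  bit 2 = 1: r = r^2 * 45 mod 47 = 39^2 * 45 = 17*45 = 13
  bit 3 = 1: r = r^2 * 45 mod 47 = 13^2 * 45 = 28*45 = 38
  bit 4 = 1: r = r^2 * 45 mod 47 = 38^2 * 45 = 34*45 = 26
  -> A = 26
B = 45^27 mod 47  (bits of 27 = 11011)
  bit 0 = 1: r = r^2 * 45 mod 47 = 1^2 * 45 = 1*45 = 45
  bit 1 = 1: r = r^2 * 45 mod 47 = 45^2 * 45 = 4*45 = 39
  bit 2 = 0: r = r^2 mod 47 = 39^2 = 17
  bit 3 = 1: r = r^2 * 45 mod 47 = 17^2 * 45 = 7*45 = 33
  bit 4 = 1: r = r^2 * 45 mod 47 = 33^2 * 45 = 8*45 = 31
  -> B = 31
s = B^a = 31^31 mod 47  (bits of 31 = 11111)
  bit 0 = 1: r = r^2 * 31 mod 47 = 1^2 * 31 = 1*31 = 31
  bit 1 = 1: r = r^2 * 31 mod 47 = 31^2 * 31 = 21*31 = 40
  bit 2 = 1: r = r^2 * 31 mod 47 = 40^2 * 31 = 2*31 = 15
  bit 3 = 1: r = r^2 * 31 mod 47 = 15^2 * 31 = 37*31 = 19
  bit 4 = 1: r = r^2 * 31 mod 47 = 19^2 * 31 = 32*31 = 5
  -> s = B^a = 5

Answer: 5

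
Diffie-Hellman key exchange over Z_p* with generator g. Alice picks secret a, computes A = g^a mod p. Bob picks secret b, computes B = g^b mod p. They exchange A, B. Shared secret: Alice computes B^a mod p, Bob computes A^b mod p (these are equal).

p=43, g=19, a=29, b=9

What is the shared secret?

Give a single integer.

Answer: 27

Derivation:
A = 19^29 mod 43  (bits of 29 = 11101)
  bit 0 = 1: r = r^2 * 19 mod 43 = 1^2 * 19 = 1*19 = 19
  bit 1 = 1: r = r^2 * 19 mod 43 = 19^2 * 19 = 17*19 = 22
  bit 2 = 1: r = r^2 * 19 mod 43 = 22^2 * 19 = 11*19 = 37
  bit 3 = 0: r = r^2 mod 43 = 37^2 = 36
  bit 4 = 1: r = r^2 * 19 mod 43 = 36^2 * 19 = 6*19 = 28
  -> A = 28
B = 19^9 mod 43  (bits of 9 = 1001)
  bit 0 = 1: r = r^2 * 19 mod 43 = 1^2 * 19 = 1*19 = 19
  bit 1 = 0: r = r^2 mod 43 = 19^2 = 17
  bit 2 = 0: r = r^2 mod 43 = 17^2 = 31
  bit 3 = 1: r = r^2 * 19 mod 43 = 31^2 * 19 = 15*19 = 27
  -> B = 27
s = B^a = 27^29 mod 43  (bits of 29 = 11101)
  bit 0 = 1: r = r^2 * 27 mod 43 = 1^2 * 27 = 1*27 = 27
  bit 1 = 1: r = r^2 * 27 mod 43 = 27^2 * 27 = 41*27 = 32
  bit 2 = 1: r = r^2 * 27 mod 43 = 32^2 * 27 = 35*27 = 42
  bit 3 = 0: r = r^2 mod 43 = 42^2 = 1
  bit 4 = 1: r = r^2 * 27 mod 43 = 1^2 * 27 = 1*27 = 27
  -> s = B^a = 27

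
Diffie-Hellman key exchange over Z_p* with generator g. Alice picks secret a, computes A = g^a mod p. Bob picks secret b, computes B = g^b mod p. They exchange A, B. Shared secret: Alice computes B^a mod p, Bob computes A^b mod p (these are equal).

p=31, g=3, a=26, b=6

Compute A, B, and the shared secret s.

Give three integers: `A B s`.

Answer: 18 16 16

Derivation:
A = 3^26 mod 31  (bits of 26 = 11010)
  bit 0 = 1: r = r^2 * 3 mod 31 = 1^2 * 3 = 1*3 = 3
  bit 1 = 1: r = r^2 * 3 mod 31 = 3^2 * 3 = 9*3 = 27
  bit 2 = 0: r = r^2 mod 31 = 27^2 = 16
  bit 3 = 1: r = r^2 * 3 mod 31 = 16^2 * 3 = 8*3 = 24
  bit 4 = 0: r = r^2 mod 31 = 24^2 = 18
  -> A = 18
B = 3^6 mod 31  (bits of 6 = 110)
  bit 0 = 1: r = r^2 * 3 mod 31 = 1^2 * 3 = 1*3 = 3
  bit 1 = 1: r = r^2 * 3 mod 31 = 3^2 * 3 = 9*3 = 27
  bit 2 = 0: r = r^2 mod 31 = 27^2 = 16
  -> B = 16
s = B^a = 16^26 mod 31  (bits of 26 = 11010)
  bit 0 = 1: r = r^2 * 16 mod 31 = 1^2 * 16 = 1*16 = 16
  bit 1 = 1: r = r^2 * 16 mod 31 = 16^2 * 16 = 8*16 = 4
  bit 2 = 0: r = r^2 mod 31 = 4^2 = 16
  bit 3 = 1: r = r^2 * 16 mod 31 = 16^2 * 16 = 8*16 = 4
  bit 4 = 0: r = r^2 mod 31 = 4^2 = 16
  -> s = B^a = 16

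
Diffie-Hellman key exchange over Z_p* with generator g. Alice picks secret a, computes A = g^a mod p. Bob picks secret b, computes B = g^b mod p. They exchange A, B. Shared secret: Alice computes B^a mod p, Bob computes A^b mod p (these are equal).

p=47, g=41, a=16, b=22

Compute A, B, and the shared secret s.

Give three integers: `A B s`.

A = 41^16 mod 47  (bits of 16 = 10000)
  bit 0 = 1: r = r^2 * 41 mod 47 = 1^2 * 41 = 1*41 = 41
  bit 1 = 0: r = r^2 mod 47 = 41^2 = 36
  bit 2 = 0: r = r^2 mod 47 = 36^2 = 27
  bit 3 = 0: r = r^2 mod 47 = 27^2 = 24
  bit 4 = 0: r = r^2 mod 47 = 24^2 = 12
  -> A = 12
B = 41^22 mod 47  (bits of 22 = 10110)
  bit 0 = 1: r = r^2 * 41 mod 47 = 1^2 * 41 = 1*41 = 41
  bit 1 = 0: r = r^2 mod 47 = 41^2 = 36
  bit 2 = 1: r = r^2 * 41 mod 47 = 36^2 * 41 = 27*41 = 26
  bit 3 = 1: r = r^2 * 41 mod 47 = 26^2 * 41 = 18*41 = 33
  bit 4 = 0: r = r^2 mod 47 = 33^2 = 8
  -> B = 8
s = B^a = 8^16 mod 47  (bits of 16 = 10000)
  bit 0 = 1: r = r^2 * 8 mod 47 = 1^2 * 8 = 1*8 = 8
  bit 1 = 0: r = r^2 mod 47 = 8^2 = 17
  bit 2 = 0: r = r^2 mod 47 = 17^2 = 7
  bit 3 = 0: r = r^2 mod 47 = 7^2 = 2
  bit 4 = 0: r = r^2 mod 47 = 2^2 = 4
  -> s = B^a = 4

Answer: 12 8 4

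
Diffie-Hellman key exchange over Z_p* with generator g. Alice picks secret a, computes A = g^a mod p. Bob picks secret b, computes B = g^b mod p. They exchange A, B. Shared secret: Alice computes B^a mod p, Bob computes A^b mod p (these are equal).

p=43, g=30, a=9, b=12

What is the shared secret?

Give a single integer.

A = 30^9 mod 43  (bits of 9 = 1001)
  bit 0 = 1: r = r^2 * 30 mod 43 = 1^2 * 30 = 1*30 = 30
  bit 1 = 0: r = r^2 mod 43 = 30^2 = 40
  bit 2 = 0: r = r^2 mod 43 = 40^2 = 9
  bit 3 = 1: r = r^2 * 30 mod 43 = 9^2 * 30 = 38*30 = 22
  -> A = 22
B = 30^12 mod 43  (bits of 12 = 1100)
  bit 0 = 1: r = r^2 * 30 mod 43 = 1^2 * 30 = 1*30 = 30
  bit 1 = 1: r = r^2 * 30 mod 43 = 30^2 * 30 = 40*30 = 39
  bit 2 = 0: r = r^2 mod 43 = 39^2 = 16
  bit 3 = 0: r = r^2 mod 43 = 16^2 = 41
  -> B = 41
s = B^a = 41^9 mod 43  (bits of 9 = 1001)
  bit 0 = 1: r = r^2 * 41 mod 43 = 1^2 * 41 = 1*41 = 41
  bit 1 = 0: r = r^2 mod 43 = 41^2 = 4
  bit 2 = 0: r = r^2 mod 43 = 4^2 = 16
  bit 3 = 1: r = r^2 * 41 mod 43 = 16^2 * 41 = 41*41 = 4
  -> s = B^a = 4

Answer: 4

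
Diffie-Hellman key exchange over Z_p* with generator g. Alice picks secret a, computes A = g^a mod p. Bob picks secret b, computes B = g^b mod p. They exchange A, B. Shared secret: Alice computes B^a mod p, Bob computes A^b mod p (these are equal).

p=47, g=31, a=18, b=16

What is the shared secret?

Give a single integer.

Answer: 4

Derivation:
A = 31^18 mod 47  (bits of 18 = 10010)
  bit 0 = 1: r = r^2 * 31 mod 47 = 1^2 * 31 = 1*31 = 31
  bit 1 = 0: r = r^2 mod 47 = 31^2 = 21
  bit 2 = 0: r = r^2 mod 47 = 21^2 = 18
  bit 3 = 1: r = r^2 * 31 mod 47 = 18^2 * 31 = 42*31 = 33
  bit 4 = 0: r = r^2 mod 47 = 33^2 = 8
  -> A = 8
B = 31^16 mod 47  (bits of 16 = 10000)
  bit 0 = 1: r = r^2 * 31 mod 47 = 1^2 * 31 = 1*31 = 31
  bit 1 = 0: r = r^2 mod 47 = 31^2 = 21
  bit 2 = 0: r = r^2 mod 47 = 21^2 = 18
  bit 3 = 0: r = r^2 mod 47 = 18^2 = 42
  bit 4 = 0: r = r^2 mod 47 = 42^2 = 25
  -> B = 25
s = B^a = 25^18 mod 47  (bits of 18 = 10010)
  bit 0 = 1: r = r^2 * 25 mod 47 = 1^2 * 25 = 1*25 = 25
  bit 1 = 0: r = r^2 mod 47 = 25^2 = 14
  bit 2 = 0: r = r^2 mod 47 = 14^2 = 8
  bit 3 = 1: r = r^2 * 25 mod 47 = 8^2 * 25 = 17*25 = 2
  bit 4 = 0: r = r^2 mod 47 = 2^2 = 4
  -> s = B^a = 4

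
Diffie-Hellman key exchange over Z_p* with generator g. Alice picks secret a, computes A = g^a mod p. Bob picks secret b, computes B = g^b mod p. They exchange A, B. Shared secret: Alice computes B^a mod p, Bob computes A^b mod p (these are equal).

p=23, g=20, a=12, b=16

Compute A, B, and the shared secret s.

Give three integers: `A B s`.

Answer: 3 13 13

Derivation:
A = 20^12 mod 23  (bits of 12 = 1100)
  bit 0 = 1: r = r^2 * 20 mod 23 = 1^2 * 20 = 1*20 = 20
  bit 1 = 1: r = r^2 * 20 mod 23 = 20^2 * 20 = 9*20 = 19
  bit 2 = 0: r = r^2 mod 23 = 19^2 = 16
  bit 3 = 0: r = r^2 mod 23 = 16^2 = 3
  -> A = 3
B = 20^16 mod 23  (bits of 16 = 10000)
  bit 0 = 1: r = r^2 * 20 mod 23 = 1^2 * 20 = 1*20 = 20
  bit 1 = 0: r = r^2 mod 23 = 20^2 = 9
  bit 2 = 0: r = r^2 mod 23 = 9^2 = 12
  bit 3 = 0: r = r^2 mod 23 = 12^2 = 6
  bit 4 = 0: r = r^2 mod 23 = 6^2 = 13
  -> B = 13
s = B^a = 13^12 mod 23  (bits of 12 = 1100)
  bit 0 = 1: r = r^2 * 13 mod 23 = 1^2 * 13 = 1*13 = 13
  bit 1 = 1: r = r^2 * 13 mod 23 = 13^2 * 13 = 8*13 = 12
  bit 2 = 0: r = r^2 mod 23 = 12^2 = 6
  bit 3 = 0: r = r^2 mod 23 = 6^2 = 13
  -> s = B^a = 13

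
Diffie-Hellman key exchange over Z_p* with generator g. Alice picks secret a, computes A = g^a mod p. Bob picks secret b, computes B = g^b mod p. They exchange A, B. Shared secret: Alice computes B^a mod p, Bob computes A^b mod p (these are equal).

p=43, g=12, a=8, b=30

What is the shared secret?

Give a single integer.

A = 12^8 mod 43  (bits of 8 = 1000)
  bit 0 = 1: r = r^2 * 12 mod 43 = 1^2 * 12 = 1*12 = 12
  bit 1 = 0: r = r^2 mod 43 = 12^2 = 15
  bit 2 = 0: r = r^2 mod 43 = 15^2 = 10
  bit 3 = 0: r = r^2 mod 43 = 10^2 = 14
  -> A = 14
B = 12^30 mod 43  (bits of 30 = 11110)
  bit 0 = 1: r = r^2 * 12 mod 43 = 1^2 * 12 = 1*12 = 12
  bit 1 = 1: r = r^2 * 12 mod 43 = 12^2 * 12 = 15*12 = 8
  bit 2 = 1: r = r^2 * 12 mod 43 = 8^2 * 12 = 21*12 = 37
  bit 3 = 1: r = r^2 * 12 mod 43 = 37^2 * 12 = 36*12 = 2
  bit 4 = 0: r = r^2 mod 43 = 2^2 = 4
  -> B = 4
s = B^a = 4^8 mod 43  (bits of 8 = 1000)
  bit 0 = 1: r = r^2 * 4 mod 43 = 1^2 * 4 = 1*4 = 4
  bit 1 = 0: r = r^2 mod 43 = 4^2 = 16
  bit 2 = 0: r = r^2 mod 43 = 16^2 = 41
  bit 3 = 0: r = r^2 mod 43 = 41^2 = 4
  -> s = B^a = 4

Answer: 4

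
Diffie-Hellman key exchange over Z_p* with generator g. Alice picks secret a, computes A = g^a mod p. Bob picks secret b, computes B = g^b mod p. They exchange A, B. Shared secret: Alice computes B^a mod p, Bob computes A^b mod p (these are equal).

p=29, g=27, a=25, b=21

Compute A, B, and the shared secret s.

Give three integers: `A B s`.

Answer: 18 12 12

Derivation:
A = 27^25 mod 29  (bits of 25 = 11001)
  bit 0 = 1: r = r^2 * 27 mod 29 = 1^2 * 27 = 1*27 = 27
  bit 1 = 1: r = r^2 * 27 mod 29 = 27^2 * 27 = 4*27 = 21
  bit 2 = 0: r = r^2 mod 29 = 21^2 = 6
  bit 3 = 0: r = r^2 mod 29 = 6^2 = 7
  bit 4 = 1: r = r^2 * 27 mod 29 = 7^2 * 27 = 20*27 = 18
  -> A = 18
B = 27^21 mod 29  (bits of 21 = 10101)
  bit 0 = 1: r = r^2 * 27 mod 29 = 1^2 * 27 = 1*27 = 27
  bit 1 = 0: r = r^2 mod 29 = 27^2 = 4
  bit 2 = 1: r = r^2 * 27 mod 29 = 4^2 * 27 = 16*27 = 26
  bit 3 = 0: r = r^2 mod 29 = 26^2 = 9
  bit 4 = 1: r = r^2 * 27 mod 29 = 9^2 * 27 = 23*27 = 12
  -> B = 12
s = B^a = 12^25 mod 29  (bits of 25 = 11001)
  bit 0 = 1: r = r^2 * 12 mod 29 = 1^2 * 12 = 1*12 = 12
  bit 1 = 1: r = r^2 * 12 mod 29 = 12^2 * 12 = 28*12 = 17
  bit 2 = 0: r = r^2 mod 29 = 17^2 = 28
  bit 3 = 0: r = r^2 mod 29 = 28^2 = 1
  bit 4 = 1: r = r^2 * 12 mod 29 = 1^2 * 12 = 1*12 = 12
  -> s = B^a = 12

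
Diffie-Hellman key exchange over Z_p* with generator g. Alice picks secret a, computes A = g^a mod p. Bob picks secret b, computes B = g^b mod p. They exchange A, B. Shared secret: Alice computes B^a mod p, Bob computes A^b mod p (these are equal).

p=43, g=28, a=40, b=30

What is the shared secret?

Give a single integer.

A = 28^40 mod 43  (bits of 40 = 101000)
  bit 0 = 1: r = r^2 * 28 mod 43 = 1^2 * 28 = 1*28 = 28
  bit 1 = 0: r = r^2 mod 43 = 28^2 = 10
  bit 2 = 1: r = r^2 * 28 mod 43 = 10^2 * 28 = 14*28 = 5
  bit 3 = 0: r = r^2 mod 43 = 5^2 = 25
  bit 4 = 0: r = r^2 mod 43 = 25^2 = 23
  bit 5 = 0: r = r^2 mod 43 = 23^2 = 13
  -> A = 13
B = 28^30 mod 43  (bits of 30 = 11110)
  bit 0 = 1: r = r^2 * 28 mod 43 = 1^2 * 28 = 1*28 = 28
  bit 1 = 1: r = r^2 * 28 mod 43 = 28^2 * 28 = 10*28 = 22
  bit 2 = 1: r = r^2 * 28 mod 43 = 22^2 * 28 = 11*28 = 7
  bit 3 = 1: r = r^2 * 28 mod 43 = 7^2 * 28 = 6*28 = 39
  bit 4 = 0: r = r^2 mod 43 = 39^2 = 16
  -> B = 16
s = B^a = 16^40 mod 43  (bits of 40 = 101000)
  bit 0 = 1: r = r^2 * 16 mod 43 = 1^2 * 16 = 1*16 = 16
  bit 1 = 0: r = r^2 mod 43 = 16^2 = 41
  bit 2 = 1: r = r^2 * 16 mod 43 = 41^2 * 16 = 4*16 = 21
  bit 3 = 0: r = r^2 mod 43 = 21^2 = 11
  bit 4 = 0: r = r^2 mod 43 = 11^2 = 35
  bit 5 = 0: r = r^2 mod 43 = 35^2 = 21
  -> s = B^a = 21

Answer: 21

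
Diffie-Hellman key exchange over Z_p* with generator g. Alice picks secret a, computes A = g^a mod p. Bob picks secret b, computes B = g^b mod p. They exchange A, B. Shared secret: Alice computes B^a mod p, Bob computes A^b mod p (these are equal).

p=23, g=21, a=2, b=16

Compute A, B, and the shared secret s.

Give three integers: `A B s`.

A = 21^2 mod 23  (bits of 2 = 10)
  bit 0 = 1: r = r^2 * 21 mod 23 = 1^2 * 21 = 1*21 = 21
  bit 1 = 0: r = r^2 mod 23 = 21^2 = 4
  -> A = 4
B = 21^16 mod 23  (bits of 16 = 10000)
  bit 0 = 1: r = r^2 * 21 mod 23 = 1^2 * 21 = 1*21 = 21
  bit 1 = 0: r = r^2 mod 23 = 21^2 = 4
  bit 2 = 0: r = r^2 mod 23 = 4^2 = 16
  bit 3 = 0: r = r^2 mod 23 = 16^2 = 3
  bit 4 = 0: r = r^2 mod 23 = 3^2 = 9
  -> B = 9
s = B^a = 9^2 mod 23  (bits of 2 = 10)
  bit 0 = 1: r = r^2 * 9 mod 23 = 1^2 * 9 = 1*9 = 9
  bit 1 = 0: r = r^2 mod 23 = 9^2 = 12
  -> s = B^a = 12

Answer: 4 9 12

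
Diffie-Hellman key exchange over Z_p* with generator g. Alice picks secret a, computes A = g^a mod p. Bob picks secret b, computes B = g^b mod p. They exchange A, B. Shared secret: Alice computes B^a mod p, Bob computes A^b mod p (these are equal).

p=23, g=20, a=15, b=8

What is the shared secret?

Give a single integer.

Answer: 8

Derivation:
A = 20^15 mod 23  (bits of 15 = 1111)
  bit 0 = 1: r = r^2 * 20 mod 23 = 1^2 * 20 = 1*20 = 20
  bit 1 = 1: r = r^2 * 20 mod 23 = 20^2 * 20 = 9*20 = 19
  bit 2 = 1: r = r^2 * 20 mod 23 = 19^2 * 20 = 16*20 = 21
  bit 3 = 1: r = r^2 * 20 mod 23 = 21^2 * 20 = 4*20 = 11
  -> A = 11
B = 20^8 mod 23  (bits of 8 = 1000)
  bit 0 = 1: r = r^2 * 20 mod 23 = 1^2 * 20 = 1*20 = 20
  bit 1 = 0: r = r^2 mod 23 = 20^2 = 9
  bit 2 = 0: r = r^2 mod 23 = 9^2 = 12
  bit 3 = 0: r = r^2 mod 23 = 12^2 = 6
  -> B = 6
s = B^a = 6^15 mod 23  (bits of 15 = 1111)
  bit 0 = 1: r = r^2 * 6 mod 23 = 1^2 * 6 = 1*6 = 6
  bit 1 = 1: r = r^2 * 6 mod 23 = 6^2 * 6 = 13*6 = 9
  bit 2 = 1: r = r^2 * 6 mod 23 = 9^2 * 6 = 12*6 = 3
  bit 3 = 1: r = r^2 * 6 mod 23 = 3^2 * 6 = 9*6 = 8
  -> s = B^a = 8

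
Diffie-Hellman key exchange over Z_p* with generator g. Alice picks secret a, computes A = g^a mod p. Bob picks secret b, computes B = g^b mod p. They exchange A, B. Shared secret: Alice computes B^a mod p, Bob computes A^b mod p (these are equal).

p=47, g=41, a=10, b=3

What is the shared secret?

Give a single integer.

Answer: 4

Derivation:
A = 41^10 mod 47  (bits of 10 = 1010)
  bit 0 = 1: r = r^2 * 41 mod 47 = 1^2 * 41 = 1*41 = 41
  bit 1 = 0: r = r^2 mod 47 = 41^2 = 36
  bit 2 = 1: r = r^2 * 41 mod 47 = 36^2 * 41 = 27*41 = 26
  bit 3 = 0: r = r^2 mod 47 = 26^2 = 18
  -> A = 18
B = 41^3 mod 47  (bits of 3 = 11)
  bit 0 = 1: r = r^2 * 41 mod 47 = 1^2 * 41 = 1*41 = 41
  bit 1 = 1: r = r^2 * 41 mod 47 = 41^2 * 41 = 36*41 = 19
  -> B = 19
s = B^a = 19^10 mod 47  (bits of 10 = 1010)
  bit 0 = 1: r = r^2 * 19 mod 47 = 1^2 * 19 = 1*19 = 19
  bit 1 = 0: r = r^2 mod 47 = 19^2 = 32
  bit 2 = 1: r = r^2 * 19 mod 47 = 32^2 * 19 = 37*19 = 45
  bit 3 = 0: r = r^2 mod 47 = 45^2 = 4
  -> s = B^a = 4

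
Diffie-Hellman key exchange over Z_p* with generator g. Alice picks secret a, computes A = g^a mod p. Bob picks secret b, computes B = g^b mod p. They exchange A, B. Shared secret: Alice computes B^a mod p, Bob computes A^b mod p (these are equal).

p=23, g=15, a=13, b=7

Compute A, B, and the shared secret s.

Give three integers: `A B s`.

Answer: 5 11 17

Derivation:
A = 15^13 mod 23  (bits of 13 = 1101)
  bit 0 = 1: r = r^2 * 15 mod 23 = 1^2 * 15 = 1*15 = 15
  bit 1 = 1: r = r^2 * 15 mod 23 = 15^2 * 15 = 18*15 = 17
  bit 2 = 0: r = r^2 mod 23 = 17^2 = 13
  bit 3 = 1: r = r^2 * 15 mod 23 = 13^2 * 15 = 8*15 = 5
  -> A = 5
B = 15^7 mod 23  (bits of 7 = 111)
  bit 0 = 1: r = r^2 * 15 mod 23 = 1^2 * 15 = 1*15 = 15
  bit 1 = 1: r = r^2 * 15 mod 23 = 15^2 * 15 = 18*15 = 17
  bit 2 = 1: r = r^2 * 15 mod 23 = 17^2 * 15 = 13*15 = 11
  -> B = 11
s = B^a = 11^13 mod 23  (bits of 13 = 1101)
  bit 0 = 1: r = r^2 * 11 mod 23 = 1^2 * 11 = 1*11 = 11
  bit 1 = 1: r = r^2 * 11 mod 23 = 11^2 * 11 = 6*11 = 20
  bit 2 = 0: r = r^2 mod 23 = 20^2 = 9
  bit 3 = 1: r = r^2 * 11 mod 23 = 9^2 * 11 = 12*11 = 17
  -> s = B^a = 17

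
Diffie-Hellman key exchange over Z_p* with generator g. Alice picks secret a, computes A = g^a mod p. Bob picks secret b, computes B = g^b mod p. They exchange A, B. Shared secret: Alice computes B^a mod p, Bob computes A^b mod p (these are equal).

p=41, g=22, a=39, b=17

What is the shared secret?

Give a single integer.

Answer: 12

Derivation:
A = 22^39 mod 41  (bits of 39 = 100111)
  bit 0 = 1: r = r^2 * 22 mod 41 = 1^2 * 22 = 1*22 = 22
  bit 1 = 0: r = r^2 mod 41 = 22^2 = 33
  bit 2 = 0: r = r^2 mod 41 = 33^2 = 23
  bit 3 = 1: r = r^2 * 22 mod 41 = 23^2 * 22 = 37*22 = 35
  bit 4 = 1: r = r^2 * 22 mod 41 = 35^2 * 22 = 36*22 = 13
  bit 5 = 1: r = r^2 * 22 mod 41 = 13^2 * 22 = 5*22 = 28
  -> A = 28
B = 22^17 mod 41  (bits of 17 = 10001)
  bit 0 = 1: r = r^2 * 22 mod 41 = 1^2 * 22 = 1*22 = 22
  bit 1 = 0: r = r^2 mod 41 = 22^2 = 33
  bit 2 = 0: r = r^2 mod 41 = 33^2 = 23
  bit 3 = 0: r = r^2 mod 41 = 23^2 = 37
  bit 4 = 1: r = r^2 * 22 mod 41 = 37^2 * 22 = 16*22 = 24
  -> B = 24
s = B^a = 24^39 mod 41  (bits of 39 = 100111)
  bit 0 = 1: r = r^2 * 24 mod 41 = 1^2 * 24 = 1*24 = 24
  bit 1 = 0: r = r^2 mod 41 = 24^2 = 2
  bit 2 = 0: r = r^2 mod 41 = 2^2 = 4
  bit 3 = 1: r = r^2 * 24 mod 41 = 4^2 * 24 = 16*24 = 15
  bit 4 = 1: r = r^2 * 24 mod 41 = 15^2 * 24 = 20*24 = 29
  bit 5 = 1: r = r^2 * 24 mod 41 = 29^2 * 24 = 21*24 = 12
  -> s = B^a = 12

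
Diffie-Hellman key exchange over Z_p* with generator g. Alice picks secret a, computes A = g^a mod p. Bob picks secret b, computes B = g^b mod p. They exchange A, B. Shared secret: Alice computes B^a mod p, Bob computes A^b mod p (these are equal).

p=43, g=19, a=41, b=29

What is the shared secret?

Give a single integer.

A = 19^41 mod 43  (bits of 41 = 101001)
  bit 0 = 1: r = r^2 * 19 mod 43 = 1^2 * 19 = 1*19 = 19
  bit 1 = 0: r = r^2 mod 43 = 19^2 = 17
  bit 2 = 1: r = r^2 * 19 mod 43 = 17^2 * 19 = 31*19 = 30
  bit 3 = 0: r = r^2 mod 43 = 30^2 = 40
  bit 4 = 0: r = r^2 mod 43 = 40^2 = 9
  bit 5 = 1: r = r^2 * 19 mod 43 = 9^2 * 19 = 38*19 = 34
  -> A = 34
B = 19^29 mod 43  (bits of 29 = 11101)
  bit 0 = 1: r = r^2 * 19 mod 43 = 1^2 * 19 = 1*19 = 19
  bit 1 = 1: r = r^2 * 19 mod 43 = 19^2 * 19 = 17*19 = 22
  bit 2 = 1: r = r^2 * 19 mod 43 = 22^2 * 19 = 11*19 = 37
  bit 3 = 0: r = r^2 mod 43 = 37^2 = 36
  bit 4 = 1: r = r^2 * 19 mod 43 = 36^2 * 19 = 6*19 = 28
  -> B = 28
s = B^a = 28^41 mod 43  (bits of 41 = 101001)
  bit 0 = 1: r = r^2 * 28 mod 43 = 1^2 * 28 = 1*28 = 28
  bit 1 = 0: r = r^2 mod 43 = 28^2 = 10
  bit 2 = 1: r = r^2 * 28 mod 43 = 10^2 * 28 = 14*28 = 5
  bit 3 = 0: r = r^2 mod 43 = 5^2 = 25
  bit 4 = 0: r = r^2 mod 43 = 25^2 = 23
  bit 5 = 1: r = r^2 * 28 mod 43 = 23^2 * 28 = 13*28 = 20
  -> s = B^a = 20

Answer: 20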